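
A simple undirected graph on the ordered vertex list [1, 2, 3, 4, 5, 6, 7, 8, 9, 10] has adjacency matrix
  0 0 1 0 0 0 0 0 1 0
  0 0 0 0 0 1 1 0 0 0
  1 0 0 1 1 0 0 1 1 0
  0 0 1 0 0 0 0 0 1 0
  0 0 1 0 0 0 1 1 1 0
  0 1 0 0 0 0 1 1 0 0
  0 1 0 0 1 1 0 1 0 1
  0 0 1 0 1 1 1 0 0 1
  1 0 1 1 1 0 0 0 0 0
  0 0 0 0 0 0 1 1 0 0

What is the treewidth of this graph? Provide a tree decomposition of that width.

Treewidth 2.
Bags: B1 = {6, 7, 8}  B2 = {5, 7, 8}  B3 = {3, 5, 8}  B4 = {3, 5, 9}  B5 = {3, 4, 9}  B6 = {1, 3, 9}  B7 = {7, 8, 10}  B8 = {2, 6, 7}
Tree: B1–B2, B2–B3, B3–B4, B4–B5, B4–B6, B2–B7, B1–B8

Each bag holds 3 vertices, so the decomposition has width 2, which upper-bounds the treewidth. For the lower bound, the 3 vertices {2, 6, 7} are pairwise adjacent, and any tree decomposition puts a clique entirely inside one bag — forcing width ≥ 2. Combining the bounds, tw(G) = 2.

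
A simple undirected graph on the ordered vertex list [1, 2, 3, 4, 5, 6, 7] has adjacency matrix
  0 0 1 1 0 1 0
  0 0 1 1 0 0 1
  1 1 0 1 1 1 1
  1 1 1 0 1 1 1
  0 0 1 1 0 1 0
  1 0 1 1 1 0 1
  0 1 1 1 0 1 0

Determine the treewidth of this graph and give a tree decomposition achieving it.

Treewidth 3.
One such decomposition:
Bags: B1 = {3, 4, 6, 7}  B2 = {1, 3, 4, 6}  B3 = {3, 4, 5, 6}  B4 = {2, 3, 4, 7}
Tree: B1–B2, B1–B3, B1–B4

The largest bag has 4 vertices, giving width 3; this decomposition certifies tw(G) ≤ 3. Conversely, {2, 3, 4, 7} is a clique of size 4, and the vertices of any clique must share a bag in every tree decomposition; so some bag has ≥ 4 vertices and tw(G) ≥ 3. The upper and lower bounds meet at 3, so that is the treewidth.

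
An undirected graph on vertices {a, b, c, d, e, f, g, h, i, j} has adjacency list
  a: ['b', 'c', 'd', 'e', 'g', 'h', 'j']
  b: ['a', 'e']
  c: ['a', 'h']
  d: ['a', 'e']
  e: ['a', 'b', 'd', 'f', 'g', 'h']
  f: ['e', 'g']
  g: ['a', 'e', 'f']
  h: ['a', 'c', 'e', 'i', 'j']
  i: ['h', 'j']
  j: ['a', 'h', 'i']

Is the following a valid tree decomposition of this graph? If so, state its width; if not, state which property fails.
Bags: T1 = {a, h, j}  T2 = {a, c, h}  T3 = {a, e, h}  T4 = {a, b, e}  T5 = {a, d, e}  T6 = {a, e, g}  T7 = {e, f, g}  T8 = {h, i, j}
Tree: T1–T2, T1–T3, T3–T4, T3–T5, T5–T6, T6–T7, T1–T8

Yes; width 2.

Every vertex of G appears in some bag (union = {a, b, c, d, e, f, g, h, i, j}); every edge is covered by a bag; and for each vertex v the set of bags containing v is connected in the bag tree. The decomposition is therefore valid. The largest bag has 3 vertices, so the width is 2.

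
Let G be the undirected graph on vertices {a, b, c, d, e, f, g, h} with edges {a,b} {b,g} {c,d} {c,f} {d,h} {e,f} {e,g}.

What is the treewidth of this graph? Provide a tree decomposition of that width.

Treewidth 1.
One such decomposition:
Bags: B1 = {d, h}  B2 = {c, d}  B3 = {c, f}  B4 = {e, f}  B5 = {e, g}  B6 = {b, g}  B7 = {a, b}
Tree: B1–B2, B2–B3, B3–B4, B4–B5, B5–B6, B6–B7

The largest bag has 2 vertices, giving width 1; this decomposition certifies tw(G) ≤ 1. Any graph with an edge has treewidth ≥ 1, and G has the edge h–d. The upper and lower bounds meet at 1, so that is the treewidth.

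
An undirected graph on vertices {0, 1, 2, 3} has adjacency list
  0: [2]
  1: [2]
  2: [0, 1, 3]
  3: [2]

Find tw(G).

A width-1 tree decomposition is:
Bags: B1 = {0, 2}  B2 = {1, 2}  B3 = {2, 3}
Tree: B1–B2, B2–B3
The largest bag has 2 vertices, giving width 1; this decomposition certifies tw(G) ≤ 1. G has an edge, so its treewidth is at least 1. Combining the bounds, tw(G) = 1.

1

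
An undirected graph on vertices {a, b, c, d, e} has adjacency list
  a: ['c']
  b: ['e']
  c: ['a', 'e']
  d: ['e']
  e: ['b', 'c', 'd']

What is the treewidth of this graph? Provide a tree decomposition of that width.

The largest bag has 2 vertices, giving width 1; this decomposition certifies tw(G) ≤ 1. Since G has at least one edge (e.g. a–c), it is not an edgeless graph, so tw(G) ≥ 1. Therefore the treewidth is 1.

Treewidth 1.
Bags: B1 = {a, c}  B2 = {c, e}  B3 = {d, e}  B4 = {b, e}
Tree: B1–B2, B2–B3, B3–B4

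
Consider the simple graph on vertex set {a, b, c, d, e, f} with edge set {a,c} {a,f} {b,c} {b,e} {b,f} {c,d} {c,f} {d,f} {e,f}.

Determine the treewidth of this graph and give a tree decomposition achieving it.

Treewidth 2.
One such decomposition:
Bags: B1 = {b, c, f}  B2 = {b, e, f}  B3 = {a, c, f}  B4 = {c, d, f}
Tree: B1–B2, B1–B3, B1–B4

Every bag has size at most 3, so the width is 3 − 1 = 2 and tw(G) ≤ 2. Conversely, {b, e, f} is a clique of size 3, and the vertices of any clique must share a bag in every tree decomposition; so some bag has ≥ 3 vertices and tw(G) ≥ 2. Combining the bounds, tw(G) = 2.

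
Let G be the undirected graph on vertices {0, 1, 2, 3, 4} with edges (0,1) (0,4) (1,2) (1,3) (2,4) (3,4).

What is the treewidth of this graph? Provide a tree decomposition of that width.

Every bag has size at most 3, so the width is 3 − 1 = 2 and tw(G) ≤ 2. The edges 0–4–3–1–0 form a cycle, so G is not a tree and its treewidth is at least 2. Therefore the treewidth is 2.

Treewidth 2.
One such decomposition:
Bags: B1 = {0, 1, 4}  B2 = {1, 3, 4}  B3 = {1, 2, 4}
Tree: B1–B2, B2–B3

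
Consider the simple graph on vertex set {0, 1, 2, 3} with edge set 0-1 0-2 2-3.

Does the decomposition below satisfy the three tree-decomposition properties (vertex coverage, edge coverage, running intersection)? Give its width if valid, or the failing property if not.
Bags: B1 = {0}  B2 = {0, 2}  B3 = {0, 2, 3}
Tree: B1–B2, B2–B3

No — vertex 1 appears in no bag.

A tree decomposition must satisfy three properties: every vertex lies in some bag; for every edge, both endpoints lie together in some bag; and for every vertex, the bags containing it form a connected subtree. Here vertex 1 appears in no bag, so the decomposition is invalid.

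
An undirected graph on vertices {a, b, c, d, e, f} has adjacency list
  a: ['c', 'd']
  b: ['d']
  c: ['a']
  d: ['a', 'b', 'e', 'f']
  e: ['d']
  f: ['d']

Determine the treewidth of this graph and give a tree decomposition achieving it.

Treewidth 1.
Bags: B1 = {a, d}  B2 = {d, e}  B3 = {d, f}  B4 = {a, c}  B5 = {b, d}
Tree: B1–B2, B2–B3, B1–B4, B1–B5

Every bag has size at most 2, so the width is 2 − 1 = 1 and tw(G) ≤ 1. G has an edge, so its treewidth is at least 1. Combining the bounds, tw(G) = 1.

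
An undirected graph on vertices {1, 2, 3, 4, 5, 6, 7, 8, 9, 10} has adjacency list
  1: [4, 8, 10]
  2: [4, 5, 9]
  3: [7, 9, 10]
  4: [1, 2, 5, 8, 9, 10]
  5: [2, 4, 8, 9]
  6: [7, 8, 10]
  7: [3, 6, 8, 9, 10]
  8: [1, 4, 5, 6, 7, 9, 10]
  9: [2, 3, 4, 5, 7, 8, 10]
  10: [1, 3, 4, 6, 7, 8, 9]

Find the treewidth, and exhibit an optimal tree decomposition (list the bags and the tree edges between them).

Treewidth 3.
Bags: B1 = {7, 8, 9, 10}  B2 = {4, 8, 9, 10}  B3 = {4, 5, 8, 9}  B4 = {3, 7, 9, 10}  B5 = {1, 4, 8, 10}  B6 = {6, 7, 8, 10}  B7 = {2, 4, 5, 9}
Tree: B1–B2, B2–B3, B1–B4, B2–B5, B1–B6, B3–B7

Each bag holds 4 vertices, so the decomposition has width 3, which upper-bounds the treewidth. Conversely, {1, 4, 8, 10} is a clique of size 4, and the vertices of any clique must share a bag in every tree decomposition; so some bag has ≥ 4 vertices and tw(G) ≥ 3. Combining the bounds, tw(G) = 3.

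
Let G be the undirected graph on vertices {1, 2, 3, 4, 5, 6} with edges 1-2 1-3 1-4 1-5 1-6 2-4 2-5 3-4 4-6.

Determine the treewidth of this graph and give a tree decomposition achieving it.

Treewidth 2.
One optimal decomposition is:
Bags: B1 = {1, 4, 6}  B2 = {1, 2, 4}  B3 = {1, 3, 4}  B4 = {1, 2, 5}
Tree: B1–B2, B2–B3, B2–B4

The largest bag has 3 vertices, giving width 2; this decomposition certifies tw(G) ≤ 2. On the other hand G contains the 3-clique {1, 2, 4}. A clique must lie in a single bag of any decomposition, so no decomposition can have width below 2. Combining the bounds, tw(G) = 2.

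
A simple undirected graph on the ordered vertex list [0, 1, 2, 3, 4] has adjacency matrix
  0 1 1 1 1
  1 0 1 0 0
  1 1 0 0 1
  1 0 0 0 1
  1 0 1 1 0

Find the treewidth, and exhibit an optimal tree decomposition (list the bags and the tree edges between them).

Every bag has size at most 3, so the width is 3 − 1 = 2 and tw(G) ≤ 2. For the lower bound, the 3 vertices {0, 1, 2} are pairwise adjacent, and any tree decomposition puts a clique entirely inside one bag — forcing width ≥ 2. The upper and lower bounds meet at 2, so that is the treewidth.

Treewidth 2.
One such decomposition:
Bags: B1 = {0, 1, 2}  B2 = {0, 2, 4}  B3 = {0, 3, 4}
Tree: B1–B2, B2–B3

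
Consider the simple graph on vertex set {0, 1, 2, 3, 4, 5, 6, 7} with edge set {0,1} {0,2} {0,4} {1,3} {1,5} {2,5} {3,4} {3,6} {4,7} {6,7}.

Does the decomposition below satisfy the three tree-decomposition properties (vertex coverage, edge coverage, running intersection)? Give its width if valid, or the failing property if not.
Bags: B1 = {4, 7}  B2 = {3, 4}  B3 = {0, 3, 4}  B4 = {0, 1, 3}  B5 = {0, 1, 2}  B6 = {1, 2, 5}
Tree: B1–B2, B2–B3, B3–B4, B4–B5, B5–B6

A tree decomposition must satisfy three properties: every vertex lies in some bag; for every edge, both endpoints lie together in some bag; and for every vertex, the bags containing it form a connected subtree. Here vertex 6 appears in no bag, so the decomposition is invalid.

No — vertex 6 appears in no bag.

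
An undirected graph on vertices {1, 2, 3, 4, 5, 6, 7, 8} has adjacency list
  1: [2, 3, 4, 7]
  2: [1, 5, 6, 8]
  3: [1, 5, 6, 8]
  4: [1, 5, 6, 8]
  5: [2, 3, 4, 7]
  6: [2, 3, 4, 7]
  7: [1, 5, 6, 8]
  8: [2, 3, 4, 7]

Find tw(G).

A width-4 tree decomposition is:
Bags: B1 = {2, 3, 4, 5, 7}  B2 = {2, 3, 4, 7, 8}  B3 = {1, 2, 3, 4, 7}  B4 = {2, 3, 4, 6, 7}
Tree: B1–B2, B2–B3, B3–B4
Every bag has size at most 5, so the width is 5 − 1 = 4 and tw(G) ≤ 4. For the lower bound: the 5 vertex sets {2,5}, {4,8}, {1,7}, {3}, {6} are disjoint, each induces a connected subgraph, and every pair is joined by at least one edge of G. Contracting each set to a single vertex therefore yields K_{5} as a minor, and since treewidth is minor-monotone, tw(G) ≥ tw(K_{5}) = 4. The upper and lower bounds meet at 4, so that is the treewidth.

4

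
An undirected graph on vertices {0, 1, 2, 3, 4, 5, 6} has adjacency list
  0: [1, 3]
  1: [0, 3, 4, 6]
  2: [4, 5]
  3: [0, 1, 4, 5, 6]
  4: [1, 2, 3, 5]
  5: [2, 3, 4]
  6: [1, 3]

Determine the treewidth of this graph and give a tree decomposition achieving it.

Every bag has size at most 3, so the width is 3 − 1 = 2 and tw(G) ≤ 2. On the other hand G contains the 3-clique {2, 4, 5}. A clique must lie in a single bag of any decomposition, so no decomposition can have width below 2. The upper and lower bounds meet at 2, so that is the treewidth.

Treewidth 2.
Bags: B1 = {0, 1, 3}  B2 = {1, 3, 4}  B3 = {1, 3, 6}  B4 = {3, 4, 5}  B5 = {2, 4, 5}
Tree: B1–B2, B1–B3, B2–B4, B4–B5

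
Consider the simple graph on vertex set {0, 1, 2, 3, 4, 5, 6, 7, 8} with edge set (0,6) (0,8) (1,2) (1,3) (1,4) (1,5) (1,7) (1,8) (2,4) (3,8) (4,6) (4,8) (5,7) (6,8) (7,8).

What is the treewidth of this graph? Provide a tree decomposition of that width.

Treewidth 2.
One such decomposition:
Bags: B1 = {1, 7, 8}  B2 = {1, 4, 8}  B3 = {1, 5, 7}  B4 = {1, 3, 8}  B5 = {1, 2, 4}  B6 = {4, 6, 8}  B7 = {0, 6, 8}
Tree: B1–B2, B1–B3, B1–B4, B2–B5, B2–B6, B6–B7

Each bag holds 3 vertices, so the decomposition has width 2, which upper-bounds the treewidth. For the lower bound, the 3 vertices {0, 6, 8} are pairwise adjacent, and any tree decomposition puts a clique entirely inside one bag — forcing width ≥ 2. Therefore the treewidth is 2.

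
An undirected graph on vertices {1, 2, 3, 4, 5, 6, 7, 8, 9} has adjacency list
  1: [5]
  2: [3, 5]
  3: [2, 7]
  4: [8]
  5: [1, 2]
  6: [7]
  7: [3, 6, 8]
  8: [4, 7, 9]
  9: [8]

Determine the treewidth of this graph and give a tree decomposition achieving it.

Treewidth 1.
One optimal decomposition is:
Bags: B1 = {3, 7}  B2 = {2, 3}  B3 = {7, 8}  B4 = {8, 9}  B5 = {2, 5}  B6 = {4, 8}  B7 = {1, 5}  B8 = {6, 7}
Tree: B1–B2, B1–B3, B3–B4, B2–B5, B4–B6, B5–B7, B3–B8

The largest bag has 2 vertices, giving width 1; this decomposition certifies tw(G) ≤ 1. Since G has at least one edge (e.g. 3–7), it is not an edgeless graph, so tw(G) ≥ 1. Hence tw(G) = 1 exactly.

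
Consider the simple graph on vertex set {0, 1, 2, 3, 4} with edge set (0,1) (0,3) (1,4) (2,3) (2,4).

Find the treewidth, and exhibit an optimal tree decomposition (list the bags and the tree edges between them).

The largest bag has 3 vertices, giving width 2; this decomposition certifies tw(G) ≤ 2. For the lower bound, G contains the cycle 1–0–3–2–4–1, so G is not a forest; only forests have treewidth ≤ 1, hence tw(G) ≥ 2. The upper and lower bounds meet at 2, so that is the treewidth.

Treewidth 2.
One such decomposition:
Bags: B1 = {0, 1, 3}  B2 = {1, 2, 3}  B3 = {1, 2, 4}
Tree: B1–B2, B2–B3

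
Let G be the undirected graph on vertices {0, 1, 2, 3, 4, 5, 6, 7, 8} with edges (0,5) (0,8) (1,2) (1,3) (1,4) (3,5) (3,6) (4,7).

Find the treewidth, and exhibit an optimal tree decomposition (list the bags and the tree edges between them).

Every bag has size at most 2, so the width is 2 − 1 = 1 and tw(G) ≤ 1. G has an edge, so its treewidth is at least 1. The upper and lower bounds meet at 1, so that is the treewidth.

Treewidth 1.
One optimal decomposition is:
Bags: B1 = {1, 3}  B2 = {3, 5}  B3 = {0, 5}  B4 = {1, 2}  B5 = {1, 4}  B6 = {0, 8}  B7 = {3, 6}  B8 = {4, 7}
Tree: B1–B2, B2–B3, B1–B4, B4–B5, B3–B6, B1–B7, B5–B8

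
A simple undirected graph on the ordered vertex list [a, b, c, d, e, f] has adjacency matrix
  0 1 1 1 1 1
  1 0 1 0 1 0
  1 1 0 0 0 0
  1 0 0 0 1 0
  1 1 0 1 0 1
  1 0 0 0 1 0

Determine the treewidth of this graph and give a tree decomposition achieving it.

Each bag holds 3 vertices, so the decomposition has width 2, which upper-bounds the treewidth. Conversely, {a, d, e} is a clique of size 3, and the vertices of any clique must share a bag in every tree decomposition; so some bag has ≥ 3 vertices and tw(G) ≥ 2. Hence tw(G) = 2 exactly.

Treewidth 2.
Bags: B1 = {a, b, e}  B2 = {a, e, f}  B3 = {a, b, c}  B4 = {a, d, e}
Tree: B1–B2, B1–B3, B1–B4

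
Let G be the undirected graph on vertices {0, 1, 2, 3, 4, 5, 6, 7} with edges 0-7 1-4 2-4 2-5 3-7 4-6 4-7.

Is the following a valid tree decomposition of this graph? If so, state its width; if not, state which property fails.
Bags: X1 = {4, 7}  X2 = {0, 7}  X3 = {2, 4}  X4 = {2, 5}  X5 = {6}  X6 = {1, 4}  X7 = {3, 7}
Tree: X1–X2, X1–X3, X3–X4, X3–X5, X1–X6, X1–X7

A tree decomposition must satisfy three properties: every vertex lies in some bag; for every edge, both endpoints lie together in some bag; and for every vertex, the bags containing it form a connected subtree. Here edge (4,6) lies in no bag, so the decomposition is invalid.

No — edge (4,6) lies in no bag.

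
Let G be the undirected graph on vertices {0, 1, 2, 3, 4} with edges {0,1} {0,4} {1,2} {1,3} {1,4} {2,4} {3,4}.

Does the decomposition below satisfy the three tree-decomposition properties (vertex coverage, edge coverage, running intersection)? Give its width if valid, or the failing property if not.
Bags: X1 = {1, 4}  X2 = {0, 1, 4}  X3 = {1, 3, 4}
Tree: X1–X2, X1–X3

No — vertex 2 appears in no bag.

A tree decomposition must satisfy three properties: every vertex lies in some bag; for every edge, both endpoints lie together in some bag; and for every vertex, the bags containing it form a connected subtree. Here vertex 2 appears in no bag, so the decomposition is invalid.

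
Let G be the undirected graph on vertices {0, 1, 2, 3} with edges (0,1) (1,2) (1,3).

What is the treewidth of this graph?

A width-1 tree decomposition is:
Bags: B1 = {0, 1}  B2 = {1, 3}  B3 = {1, 2}
Tree: B1–B2, B1–B3
The largest bag has 2 vertices, giving width 1; this decomposition certifies tw(G) ≤ 1. Any graph with an edge has treewidth ≥ 1, and G has the edge 1–0. Therefore the treewidth is 1.

1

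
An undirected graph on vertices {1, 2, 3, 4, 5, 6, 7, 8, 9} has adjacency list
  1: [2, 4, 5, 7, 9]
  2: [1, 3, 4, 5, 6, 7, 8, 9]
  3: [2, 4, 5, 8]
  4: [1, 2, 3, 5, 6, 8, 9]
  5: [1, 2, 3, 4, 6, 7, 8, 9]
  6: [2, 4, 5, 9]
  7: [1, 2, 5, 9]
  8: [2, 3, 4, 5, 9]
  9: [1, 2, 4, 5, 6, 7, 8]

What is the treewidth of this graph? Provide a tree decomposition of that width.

Each bag holds 5 vertices, so the decomposition has width 4, which upper-bounds the treewidth. Conversely, {2, 4, 5, 8, 9} is a clique of size 5, and the vertices of any clique must share a bag in every tree decomposition; so some bag has ≥ 5 vertices and tw(G) ≥ 4. Hence tw(G) = 4 exactly.

Treewidth 4.
One optimal decomposition is:
Bags: B1 = {2, 3, 4, 5, 8}  B2 = {2, 4, 5, 8, 9}  B3 = {1, 2, 4, 5, 9}  B4 = {1, 2, 5, 7, 9}  B5 = {2, 4, 5, 6, 9}
Tree: B1–B2, B2–B3, B3–B4, B2–B5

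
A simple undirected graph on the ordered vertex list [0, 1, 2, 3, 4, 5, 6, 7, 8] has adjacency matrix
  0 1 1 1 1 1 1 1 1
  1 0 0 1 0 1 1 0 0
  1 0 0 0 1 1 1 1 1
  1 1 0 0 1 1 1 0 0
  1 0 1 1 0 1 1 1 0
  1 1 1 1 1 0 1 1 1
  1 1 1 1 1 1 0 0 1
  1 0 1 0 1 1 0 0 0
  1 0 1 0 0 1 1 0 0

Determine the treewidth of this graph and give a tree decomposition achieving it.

Every bag has size at most 5, so the width is 5 − 1 = 4 and tw(G) ≤ 4. Conversely, {0, 1, 3, 5, 6} is a clique of size 5, and the vertices of any clique must share a bag in every tree decomposition; so some bag has ≥ 5 vertices and tw(G) ≥ 4. Combining the bounds, tw(G) = 4.

Treewidth 4.
One such decomposition:
Bags: B1 = {0, 2, 4, 5, 6}  B2 = {0, 3, 4, 5, 6}  B3 = {0, 2, 4, 5, 7}  B4 = {0, 1, 3, 5, 6}  B5 = {0, 2, 5, 6, 8}
Tree: B1–B2, B1–B3, B2–B4, B1–B5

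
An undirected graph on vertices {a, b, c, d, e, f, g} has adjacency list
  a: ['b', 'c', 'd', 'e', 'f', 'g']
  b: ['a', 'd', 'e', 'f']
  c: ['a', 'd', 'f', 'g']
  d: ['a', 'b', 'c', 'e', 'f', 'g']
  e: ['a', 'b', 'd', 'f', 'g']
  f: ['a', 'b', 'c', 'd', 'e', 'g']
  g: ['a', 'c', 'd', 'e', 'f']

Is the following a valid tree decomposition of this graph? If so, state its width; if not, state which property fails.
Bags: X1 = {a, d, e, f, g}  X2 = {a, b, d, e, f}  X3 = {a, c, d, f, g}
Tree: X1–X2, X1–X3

Yes; width 4.

Vertex coverage: the bags together contain {a, b, c, d, e, f, g}, the full vertex set. Edge coverage: each edge of G has both endpoints in at least one bag. Running intersection: for every vertex, the bags containing it form a connected subtree. All three properties hold, so this is a valid tree decomposition of width max|bag| − 1 = 4, and hence tw(G) ≤ 4.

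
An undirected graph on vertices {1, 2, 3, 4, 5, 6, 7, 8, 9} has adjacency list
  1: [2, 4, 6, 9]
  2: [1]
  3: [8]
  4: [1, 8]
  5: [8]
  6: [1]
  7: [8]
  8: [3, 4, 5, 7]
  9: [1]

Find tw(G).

A width-1 tree decomposition is:
Bags: B1 = {3, 8}  B2 = {4, 8}  B3 = {1, 4}  B4 = {5, 8}  B5 = {1, 2}  B6 = {1, 6}  B7 = {7, 8}  B8 = {1, 9}
Tree: B1–B2, B2–B3, B2–B4, B3–B5, B5–B6, B2–B7, B5–B8
Each bag holds 2 vertices, so the decomposition has width 1, which upper-bounds the treewidth. Any graph with an edge has treewidth ≥ 1, and G has the edge 3–8. Therefore the treewidth is 1.

1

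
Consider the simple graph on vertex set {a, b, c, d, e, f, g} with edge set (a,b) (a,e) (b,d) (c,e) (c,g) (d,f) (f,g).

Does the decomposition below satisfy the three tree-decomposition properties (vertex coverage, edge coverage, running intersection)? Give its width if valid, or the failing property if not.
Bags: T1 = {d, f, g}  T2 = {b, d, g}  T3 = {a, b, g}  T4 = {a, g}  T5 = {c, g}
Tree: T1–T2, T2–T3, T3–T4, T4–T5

No — vertex e appears in no bag.

A tree decomposition must satisfy three properties: every vertex lies in some bag; for every edge, both endpoints lie together in some bag; and for every vertex, the bags containing it form a connected subtree. Here vertex e appears in no bag, so the decomposition is invalid.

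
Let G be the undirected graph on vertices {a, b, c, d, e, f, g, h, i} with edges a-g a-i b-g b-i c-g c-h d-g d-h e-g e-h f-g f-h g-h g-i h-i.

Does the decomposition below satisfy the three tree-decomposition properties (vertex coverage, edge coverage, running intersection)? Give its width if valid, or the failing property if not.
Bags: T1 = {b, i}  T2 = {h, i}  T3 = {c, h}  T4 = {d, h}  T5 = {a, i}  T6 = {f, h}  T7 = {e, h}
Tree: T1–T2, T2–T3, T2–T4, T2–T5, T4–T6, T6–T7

No — vertex g appears in no bag.

A tree decomposition must satisfy three properties: every vertex lies in some bag; for every edge, both endpoints lie together in some bag; and for every vertex, the bags containing it form a connected subtree. Here vertex g appears in no bag, so the decomposition is invalid.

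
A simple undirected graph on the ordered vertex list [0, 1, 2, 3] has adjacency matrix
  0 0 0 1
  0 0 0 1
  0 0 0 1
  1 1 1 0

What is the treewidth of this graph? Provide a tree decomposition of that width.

The largest bag has 2 vertices, giving width 1; this decomposition certifies tw(G) ≤ 1. G has an edge, so its treewidth is at least 1. Hence tw(G) = 1 exactly.

Treewidth 1.
Bags: B1 = {1, 3}  B2 = {2, 3}  B3 = {0, 3}
Tree: B1–B2, B2–B3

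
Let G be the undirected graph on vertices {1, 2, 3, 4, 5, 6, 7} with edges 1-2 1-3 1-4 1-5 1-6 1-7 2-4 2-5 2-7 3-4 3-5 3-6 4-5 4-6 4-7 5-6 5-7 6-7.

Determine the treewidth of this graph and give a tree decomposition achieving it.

Treewidth 4.
One such decomposition:
Bags: B1 = {1, 4, 5, 6, 7}  B2 = {1, 3, 4, 5, 6}  B3 = {1, 2, 4, 5, 7}
Tree: B1–B2, B1–B3

The largest bag has 5 vertices, giving width 4; this decomposition certifies tw(G) ≤ 4. For the lower bound, the 5 vertices {1, 2, 4, 5, 7} are pairwise adjacent, and any tree decomposition puts a clique entirely inside one bag — forcing width ≥ 4. Hence tw(G) = 4 exactly.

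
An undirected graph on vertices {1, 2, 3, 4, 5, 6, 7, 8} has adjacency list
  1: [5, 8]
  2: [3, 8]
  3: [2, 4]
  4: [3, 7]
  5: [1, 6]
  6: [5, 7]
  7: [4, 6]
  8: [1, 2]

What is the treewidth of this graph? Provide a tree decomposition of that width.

Each bag holds 3 vertices, so the decomposition has width 2, which upper-bounds the treewidth. The edges 2–8–1–5–6–7–4–3–2 form a cycle, so G is not a tree and its treewidth is at least 2. The upper and lower bounds meet at 2, so that is the treewidth.

Treewidth 2.
One such decomposition:
Bags: B1 = {1, 2, 8}  B2 = {1, 2, 5}  B3 = {2, 5, 6}  B4 = {2, 6, 7}  B5 = {2, 4, 7}  B6 = {2, 3, 4}
Tree: B1–B2, B2–B3, B3–B4, B4–B5, B5–B6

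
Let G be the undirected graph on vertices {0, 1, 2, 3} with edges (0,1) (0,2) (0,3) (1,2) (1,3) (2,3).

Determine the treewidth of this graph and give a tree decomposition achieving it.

A single bag containing all 4 vertices is trivially a valid decomposition of width 3. Conversely, {0, 1, 2, 3} is a clique of size 4, and the vertices of any clique must share a bag in every tree decomposition; so some bag has ≥ 4 vertices and tw(G) ≥ 3. Therefore the treewidth is 3.

Treewidth 3.
Bags: B1 = {0, 1, 2, 3}
Tree: (single bag)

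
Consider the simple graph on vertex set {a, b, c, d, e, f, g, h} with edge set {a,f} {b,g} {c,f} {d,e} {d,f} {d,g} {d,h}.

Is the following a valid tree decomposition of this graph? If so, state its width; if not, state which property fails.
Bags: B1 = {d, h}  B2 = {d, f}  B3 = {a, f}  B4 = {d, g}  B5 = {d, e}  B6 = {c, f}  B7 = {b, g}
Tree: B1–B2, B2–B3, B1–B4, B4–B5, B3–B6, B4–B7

Yes; width 1.

Checking the three conditions: (i) the bags cover all of {a, b, c, d, e, f, g, h}; (ii) for each edge, some bag contains both endpoints; (iii) the bags containing any fixed vertex form a subtree. All hold, so the decomposition is valid with width 2 − 1 = 1.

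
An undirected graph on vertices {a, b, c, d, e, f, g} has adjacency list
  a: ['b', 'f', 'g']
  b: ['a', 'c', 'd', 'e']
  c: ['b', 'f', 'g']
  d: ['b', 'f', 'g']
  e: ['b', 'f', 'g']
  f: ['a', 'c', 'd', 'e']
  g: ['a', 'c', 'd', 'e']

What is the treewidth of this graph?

A width-3 tree decomposition is:
Bags: B1 = {b, c, f, g}  B2 = {a, b, f, g}  B3 = {b, e, f, g}  B4 = {b, d, f, g}
Tree: B1–B2, B2–B3, B3–B4
The largest bag has 4 vertices, giving width 3; this decomposition certifies tw(G) ≤ 3. For the lower bound: the 4 vertex sets {c,f}, {a,g}, {b}, {e} are disjoint, each induces a connected subgraph, and every pair is joined by at least one edge of G. Contracting each set to a single vertex therefore yields K_{4} as a minor, and since treewidth is minor-monotone, tw(G) ≥ tw(K_{4}) = 3. Hence tw(G) = 3 exactly.

3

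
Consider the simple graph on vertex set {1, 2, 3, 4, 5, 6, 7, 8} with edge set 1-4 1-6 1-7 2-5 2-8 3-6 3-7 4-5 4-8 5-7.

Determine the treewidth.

A width-2 tree decomposition is:
Bags: B1 = {2, 5, 8}  B2 = {4, 5, 8}  B3 = {4, 5, 7}  B4 = {1, 4, 7}  B5 = {1, 3, 7}  B6 = {1, 3, 6}
Tree: B1–B2, B2–B3, B3–B4, B4–B5, B5–B6
Each bag holds 3 vertices, so the decomposition has width 2, which upper-bounds the treewidth. The edges 2–8–4–5–2 form a cycle, so G is not a tree and its treewidth is at least 2. The upper and lower bounds meet at 2, so that is the treewidth.

2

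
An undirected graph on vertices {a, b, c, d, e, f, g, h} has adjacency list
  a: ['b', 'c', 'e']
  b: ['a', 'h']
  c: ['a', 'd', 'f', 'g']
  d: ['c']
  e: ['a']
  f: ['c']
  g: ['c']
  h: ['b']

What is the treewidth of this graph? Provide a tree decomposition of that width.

Treewidth 1.
One optimal decomposition is:
Bags: B1 = {a, c}  B2 = {c, f}  B3 = {c, g}  B4 = {a, b}  B5 = {b, h}  B6 = {a, e}  B7 = {c, d}
Tree: B1–B2, B2–B3, B1–B4, B4–B5, B4–B6, B3–B7

Every bag has size at most 2, so the width is 2 − 1 = 1 and tw(G) ≤ 1. Since G has at least one edge (e.g. a–c), it is not an edgeless graph, so tw(G) ≥ 1. Therefore the treewidth is 1.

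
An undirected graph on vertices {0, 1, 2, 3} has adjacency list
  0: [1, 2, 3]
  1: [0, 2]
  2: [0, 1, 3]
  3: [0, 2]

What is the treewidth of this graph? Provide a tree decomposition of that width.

Each bag holds 3 vertices, so the decomposition has width 2, which upper-bounds the treewidth. On the other hand G contains the 3-clique {0, 1, 2}. A clique must lie in a single bag of any decomposition, so no decomposition can have width below 2. Hence tw(G) = 2 exactly.

Treewidth 2.
Bags: B1 = {0, 1, 2}  B2 = {0, 2, 3}
Tree: B1–B2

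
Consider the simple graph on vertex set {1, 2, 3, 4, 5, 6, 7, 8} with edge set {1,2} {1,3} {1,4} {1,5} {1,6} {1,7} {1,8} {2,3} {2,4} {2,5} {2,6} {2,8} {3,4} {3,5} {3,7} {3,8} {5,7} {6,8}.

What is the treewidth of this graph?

A width-3 tree decomposition is:
Bags: B1 = {1, 2, 3, 4}  B2 = {1, 2, 3, 8}  B3 = {1, 2, 3, 5}  B4 = {1, 2, 6, 8}  B5 = {1, 3, 5, 7}
Tree: B1–B2, B1–B3, B2–B4, B3–B5
Every bag has size at most 4, so the width is 4 − 1 = 3 and tw(G) ≤ 3. Conversely, {1, 2, 3, 8} is a clique of size 4, and the vertices of any clique must share a bag in every tree decomposition; so some bag has ≥ 4 vertices and tw(G) ≥ 3. Hence tw(G) = 3 exactly.

3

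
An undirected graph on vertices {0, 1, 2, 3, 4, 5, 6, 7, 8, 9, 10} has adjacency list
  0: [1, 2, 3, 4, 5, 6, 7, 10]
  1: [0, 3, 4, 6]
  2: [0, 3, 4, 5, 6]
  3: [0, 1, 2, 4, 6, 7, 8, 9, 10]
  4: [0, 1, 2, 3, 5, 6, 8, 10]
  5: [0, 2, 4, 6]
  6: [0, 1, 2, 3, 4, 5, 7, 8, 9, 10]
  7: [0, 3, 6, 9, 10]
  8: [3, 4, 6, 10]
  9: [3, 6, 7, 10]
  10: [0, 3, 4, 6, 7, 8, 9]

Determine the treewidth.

4

A width-4 tree decomposition is:
Bags: B1 = {0, 1, 3, 4, 6}  B2 = {0, 3, 4, 6, 10}  B3 = {3, 4, 6, 8, 10}  B4 = {0, 3, 6, 7, 10}  B5 = {0, 2, 3, 4, 6}  B6 = {0, 2, 4, 5, 6}  B7 = {3, 6, 7, 9, 10}
Tree: B1–B2, B2–B3, B2–B4, B2–B5, B5–B6, B4–B7
Every bag has size at most 5, so the width is 5 − 1 = 4 and tw(G) ≤ 4. On the other hand G contains the 5-clique {0, 1, 3, 4, 6}. A clique must lie in a single bag of any decomposition, so no decomposition can have width below 4. Therefore the treewidth is 4.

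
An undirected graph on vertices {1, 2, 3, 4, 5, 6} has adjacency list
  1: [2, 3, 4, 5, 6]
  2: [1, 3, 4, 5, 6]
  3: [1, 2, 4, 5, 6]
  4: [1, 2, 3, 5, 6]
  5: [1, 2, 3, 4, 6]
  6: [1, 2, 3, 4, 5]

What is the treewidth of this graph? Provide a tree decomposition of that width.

Treewidth 5.
Bags: B1 = {1, 2, 3, 4, 5, 6}
Tree: (single bag)

A single bag containing all 6 vertices is trivially a valid decomposition of width 5. On the other hand G contains the 6-clique {1, 2, 3, 4, 5, 6}. A clique must lie in a single bag of any decomposition, so no decomposition can have width below 5. Therefore the treewidth is 5.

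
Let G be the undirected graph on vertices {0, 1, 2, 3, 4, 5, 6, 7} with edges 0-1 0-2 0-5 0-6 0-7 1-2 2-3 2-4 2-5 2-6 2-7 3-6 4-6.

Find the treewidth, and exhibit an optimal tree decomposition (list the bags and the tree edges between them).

The largest bag has 3 vertices, giving width 2; this decomposition certifies tw(G) ≤ 2. Conversely, {0, 1, 2} is a clique of size 3, and the vertices of any clique must share a bag in every tree decomposition; so some bag has ≥ 3 vertices and tw(G) ≥ 2. Hence tw(G) = 2 exactly.

Treewidth 2.
Bags: B1 = {2, 3, 6}  B2 = {2, 4, 6}  B3 = {0, 2, 6}  B4 = {0, 2, 7}  B5 = {0, 2, 5}  B6 = {0, 1, 2}
Tree: B1–B2, B2–B3, B3–B4, B3–B5, B4–B6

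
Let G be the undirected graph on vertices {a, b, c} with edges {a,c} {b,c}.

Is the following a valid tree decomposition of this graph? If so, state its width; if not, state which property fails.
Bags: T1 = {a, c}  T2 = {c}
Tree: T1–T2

No — vertex b appears in no bag.

A tree decomposition must satisfy three properties: every vertex lies in some bag; for every edge, both endpoints lie together in some bag; and for every vertex, the bags containing it form a connected subtree. Here vertex b appears in no bag, so the decomposition is invalid.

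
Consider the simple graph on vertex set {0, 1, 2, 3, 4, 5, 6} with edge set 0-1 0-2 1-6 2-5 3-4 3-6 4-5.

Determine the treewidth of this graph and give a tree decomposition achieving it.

Treewidth 2.
Bags: B1 = {0, 1, 6}  B2 = {0, 2, 6}  B3 = {2, 5, 6}  B4 = {4, 5, 6}  B5 = {3, 4, 6}
Tree: B1–B2, B2–B3, B3–B4, B4–B5

The largest bag has 3 vertices, giving width 2; this decomposition certifies tw(G) ≤ 2. The edges 6–1–0–2–5–4–3–6 form a cycle, so G is not a tree and its treewidth is at least 2. Hence tw(G) = 2 exactly.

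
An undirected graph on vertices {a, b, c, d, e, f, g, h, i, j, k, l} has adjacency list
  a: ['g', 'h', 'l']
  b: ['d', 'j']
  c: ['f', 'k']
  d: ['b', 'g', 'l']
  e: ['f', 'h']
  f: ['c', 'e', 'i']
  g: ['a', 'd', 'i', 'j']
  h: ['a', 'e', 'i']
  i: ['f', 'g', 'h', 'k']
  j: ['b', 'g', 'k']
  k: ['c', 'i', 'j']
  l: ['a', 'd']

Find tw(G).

3

A width-3 tree decomposition is:
Bags: B1 = {a, b, d, l}  B2 = {a, b, d, g}  B3 = {a, b, g, j}  B4 = {a, g, h, j}  B5 = {g, h, i, j}  B6 = {h, i, j, k}  B7 = {e, h, i, k}  B8 = {e, f, i, k}  B9 = {c, e, f, k}
Tree: B1–B2, B2–B3, B3–B4, B4–B5, B5–B6, B6–B7, B7–B8, B8–B9
The largest bag has 4 vertices, giving width 3; this decomposition certifies tw(G) ≤ 3. For the lower bound: the 4 vertex sets {b,d,l}, {a}, {g}, {h,i,j,k} are disjoint, each induces a connected subgraph, and every pair is joined by at least one edge of G. Contracting each set to a single vertex therefore yields K_{4} as a minor, and since treewidth is minor-monotone, tw(G) ≥ tw(K_{4}) = 3. Hence tw(G) = 3 exactly.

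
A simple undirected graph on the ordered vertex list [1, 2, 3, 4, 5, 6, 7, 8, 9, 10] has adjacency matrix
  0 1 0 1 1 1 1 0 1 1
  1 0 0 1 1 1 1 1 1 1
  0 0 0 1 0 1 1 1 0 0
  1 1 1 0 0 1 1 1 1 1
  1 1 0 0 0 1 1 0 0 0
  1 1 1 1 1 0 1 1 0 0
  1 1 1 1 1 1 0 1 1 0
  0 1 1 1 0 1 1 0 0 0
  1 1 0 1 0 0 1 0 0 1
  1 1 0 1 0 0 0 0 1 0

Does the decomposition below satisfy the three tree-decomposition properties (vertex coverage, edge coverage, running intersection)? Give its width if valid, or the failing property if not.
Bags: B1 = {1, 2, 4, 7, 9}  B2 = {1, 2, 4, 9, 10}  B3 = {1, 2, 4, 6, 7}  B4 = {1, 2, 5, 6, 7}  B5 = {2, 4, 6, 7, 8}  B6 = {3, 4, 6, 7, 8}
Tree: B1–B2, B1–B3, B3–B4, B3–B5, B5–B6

Yes; width 4.

Every vertex of G appears in some bag (union = {1, 2, 3, 4, 5, 6, 7, 8, 9, 10}); every edge is covered by a bag; and for each vertex v the set of bags containing v is connected in the bag tree. The decomposition is therefore valid. The largest bag has 5 vertices, so the width is 4.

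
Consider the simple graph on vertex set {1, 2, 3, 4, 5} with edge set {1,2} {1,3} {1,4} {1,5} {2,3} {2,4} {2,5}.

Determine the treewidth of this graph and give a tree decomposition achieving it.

Treewidth 2.
One optimal decomposition is:
Bags: B1 = {1, 2, 5}  B2 = {1, 2, 3}  B3 = {1, 2, 4}
Tree: B1–B2, B2–B3

Each bag holds 3 vertices, so the decomposition has width 2, which upper-bounds the treewidth. Conversely, {1, 2, 3} is a clique of size 3, and the vertices of any clique must share a bag in every tree decomposition; so some bag has ≥ 3 vertices and tw(G) ≥ 2. Therefore the treewidth is 2.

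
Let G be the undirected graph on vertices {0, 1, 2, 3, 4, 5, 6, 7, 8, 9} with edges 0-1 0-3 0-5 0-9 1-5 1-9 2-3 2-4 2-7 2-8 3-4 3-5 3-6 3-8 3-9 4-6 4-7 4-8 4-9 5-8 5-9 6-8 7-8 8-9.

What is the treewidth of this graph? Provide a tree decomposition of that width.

Each bag holds 4 vertices, so the decomposition has width 3, which upper-bounds the treewidth. On the other hand G contains the 4-clique {0, 1, 5, 9}. A clique must lie in a single bag of any decomposition, so no decomposition can have width below 3. Combining the bounds, tw(G) = 3.

Treewidth 3.
One optimal decomposition is:
Bags: B1 = {2, 4, 7, 8}  B2 = {2, 3, 4, 8}  B3 = {3, 4, 8, 9}  B4 = {3, 5, 8, 9}  B5 = {0, 3, 5, 9}  B6 = {3, 4, 6, 8}  B7 = {0, 1, 5, 9}
Tree: B1–B2, B2–B3, B3–B4, B4–B5, B3–B6, B5–B7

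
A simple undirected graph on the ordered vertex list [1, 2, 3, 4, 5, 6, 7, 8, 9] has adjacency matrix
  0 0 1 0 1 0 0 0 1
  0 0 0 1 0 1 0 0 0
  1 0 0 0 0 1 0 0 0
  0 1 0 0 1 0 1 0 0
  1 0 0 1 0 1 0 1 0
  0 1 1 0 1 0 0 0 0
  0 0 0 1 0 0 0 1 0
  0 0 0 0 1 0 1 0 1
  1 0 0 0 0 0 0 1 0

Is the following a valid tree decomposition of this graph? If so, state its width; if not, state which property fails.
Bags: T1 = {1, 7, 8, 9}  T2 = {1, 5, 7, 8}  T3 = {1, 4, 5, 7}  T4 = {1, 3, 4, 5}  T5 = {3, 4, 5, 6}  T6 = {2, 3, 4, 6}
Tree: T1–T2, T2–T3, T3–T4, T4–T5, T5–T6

Every vertex of G appears in some bag (union = {1, 2, 3, 4, 5, 6, 7, 8, 9}); every edge is covered by a bag; and for each vertex v the set of bags containing v is connected in the bag tree. The decomposition is therefore valid. The largest bag has 4 vertices, so the width is 3.

Yes; width 3.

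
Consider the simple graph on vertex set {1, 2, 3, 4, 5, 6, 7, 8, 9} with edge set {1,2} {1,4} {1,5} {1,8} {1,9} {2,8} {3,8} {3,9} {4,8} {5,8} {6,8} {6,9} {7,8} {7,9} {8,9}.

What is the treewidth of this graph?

2

A width-2 tree decomposition is:
Bags: B1 = {1, 4, 8}  B2 = {1, 8, 9}  B3 = {7, 8, 9}  B4 = {3, 8, 9}  B5 = {6, 8, 9}  B6 = {1, 2, 8}  B7 = {1, 5, 8}
Tree: B1–B2, B2–B3, B3–B4, B3–B5, B1–B6, B1–B7
Each bag holds 3 vertices, so the decomposition has width 2, which upper-bounds the treewidth. For the lower bound, the 3 vertices {1, 8, 9} are pairwise adjacent, and any tree decomposition puts a clique entirely inside one bag — forcing width ≥ 2. Hence tw(G) = 2 exactly.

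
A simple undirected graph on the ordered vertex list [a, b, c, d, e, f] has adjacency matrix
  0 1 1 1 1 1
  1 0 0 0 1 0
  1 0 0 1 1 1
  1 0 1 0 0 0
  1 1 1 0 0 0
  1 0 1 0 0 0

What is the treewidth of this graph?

A width-2 tree decomposition is:
Bags: B1 = {a, c, e}  B2 = {a, c, d}  B3 = {a, c, f}  B4 = {a, b, e}
Tree: B1–B2, B1–B3, B1–B4
Every bag has size at most 3, so the width is 3 − 1 = 2 and tw(G) ≤ 2. For the lower bound, the 3 vertices {a, c, d} are pairwise adjacent, and any tree decomposition puts a clique entirely inside one bag — forcing width ≥ 2. Combining the bounds, tw(G) = 2.

2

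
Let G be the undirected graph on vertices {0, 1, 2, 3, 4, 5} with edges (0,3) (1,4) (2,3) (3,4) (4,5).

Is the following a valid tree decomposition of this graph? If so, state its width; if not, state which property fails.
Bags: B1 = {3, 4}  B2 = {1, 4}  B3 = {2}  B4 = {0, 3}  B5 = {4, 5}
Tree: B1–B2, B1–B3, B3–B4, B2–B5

A tree decomposition must satisfy three properties: every vertex lies in some bag; for every edge, both endpoints lie together in some bag; and for every vertex, the bags containing it form a connected subtree. Here edge (3,2) lies in no bag, so the decomposition is invalid.

No — edge (3,2) lies in no bag.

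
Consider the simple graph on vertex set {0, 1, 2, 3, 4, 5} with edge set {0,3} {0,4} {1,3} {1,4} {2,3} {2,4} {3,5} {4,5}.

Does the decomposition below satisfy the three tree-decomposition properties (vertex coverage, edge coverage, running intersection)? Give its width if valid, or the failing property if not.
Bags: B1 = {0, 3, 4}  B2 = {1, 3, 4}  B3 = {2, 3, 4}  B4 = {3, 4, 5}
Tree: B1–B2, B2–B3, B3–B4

Yes; width 2.

Every vertex of G appears in some bag (union = {0, 1, 2, 3, 4, 5}); every edge is covered by a bag; and for each vertex v the set of bags containing v is connected in the bag tree. The decomposition is therefore valid. The largest bag has 3 vertices, so the width is 2.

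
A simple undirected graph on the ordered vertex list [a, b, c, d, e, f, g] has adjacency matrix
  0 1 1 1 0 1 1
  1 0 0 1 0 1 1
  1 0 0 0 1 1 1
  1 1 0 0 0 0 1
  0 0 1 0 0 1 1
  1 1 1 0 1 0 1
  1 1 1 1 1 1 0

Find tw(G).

3

A width-3 tree decomposition is:
Bags: B1 = {a, b, f, g}  B2 = {a, b, d, g}  B3 = {a, c, f, g}  B4 = {c, e, f, g}
Tree: B1–B2, B1–B3, B3–B4
Every bag has size at most 4, so the width is 4 − 1 = 3 and tw(G) ≤ 3. On the other hand G contains the 4-clique {a, b, d, g}. A clique must lie in a single bag of any decomposition, so no decomposition can have width below 3. Hence tw(G) = 3 exactly.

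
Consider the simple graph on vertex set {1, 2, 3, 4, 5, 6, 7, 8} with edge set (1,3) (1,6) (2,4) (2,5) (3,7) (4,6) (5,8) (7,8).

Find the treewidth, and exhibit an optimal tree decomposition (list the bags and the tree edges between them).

Treewidth 2.
Bags: B1 = {1, 3, 7}  B2 = {1, 6, 7}  B3 = {4, 6, 7}  B4 = {2, 4, 7}  B5 = {2, 5, 7}  B6 = {5, 7, 8}
Tree: B1–B2, B2–B3, B3–B4, B4–B5, B5–B6

Each bag holds 3 vertices, so the decomposition has width 2, which upper-bounds the treewidth. The edges 7–3–1–6–4–2–5–8–7 form a cycle, so G is not a tree and its treewidth is at least 2. Therefore the treewidth is 2.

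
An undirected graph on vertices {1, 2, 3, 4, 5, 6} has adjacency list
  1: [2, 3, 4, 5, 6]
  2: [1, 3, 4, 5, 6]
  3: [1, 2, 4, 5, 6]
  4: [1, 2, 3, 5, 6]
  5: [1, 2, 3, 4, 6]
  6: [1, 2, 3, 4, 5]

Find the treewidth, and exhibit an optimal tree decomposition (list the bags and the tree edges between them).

Treewidth 5.
One such decomposition:
Bags: B1 = {1, 2, 3, 4, 5, 6}
Tree: (single bag)

With just one bag of size 6, the width is 6 − 1 = 5, so tw(G) ≤ 5. Conversely, {1, 2, 3, 4, 5, 6} is a clique of size 6, and the vertices of any clique must share a bag in every tree decomposition; so some bag has ≥ 6 vertices and tw(G) ≥ 5. Combining the bounds, tw(G) = 5.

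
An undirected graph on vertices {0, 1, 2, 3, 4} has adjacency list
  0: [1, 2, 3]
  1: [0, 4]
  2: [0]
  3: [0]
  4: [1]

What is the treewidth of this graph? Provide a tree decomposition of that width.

Treewidth 1.
One such decomposition:
Bags: B1 = {0, 3}  B2 = {0, 1}  B3 = {1, 4}  B4 = {0, 2}
Tree: B1–B2, B2–B3, B1–B4

The largest bag has 2 vertices, giving width 1; this decomposition certifies tw(G) ≤ 1. Since G has at least one edge (e.g. 0–3), it is not an edgeless graph, so tw(G) ≥ 1. Therefore the treewidth is 1.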